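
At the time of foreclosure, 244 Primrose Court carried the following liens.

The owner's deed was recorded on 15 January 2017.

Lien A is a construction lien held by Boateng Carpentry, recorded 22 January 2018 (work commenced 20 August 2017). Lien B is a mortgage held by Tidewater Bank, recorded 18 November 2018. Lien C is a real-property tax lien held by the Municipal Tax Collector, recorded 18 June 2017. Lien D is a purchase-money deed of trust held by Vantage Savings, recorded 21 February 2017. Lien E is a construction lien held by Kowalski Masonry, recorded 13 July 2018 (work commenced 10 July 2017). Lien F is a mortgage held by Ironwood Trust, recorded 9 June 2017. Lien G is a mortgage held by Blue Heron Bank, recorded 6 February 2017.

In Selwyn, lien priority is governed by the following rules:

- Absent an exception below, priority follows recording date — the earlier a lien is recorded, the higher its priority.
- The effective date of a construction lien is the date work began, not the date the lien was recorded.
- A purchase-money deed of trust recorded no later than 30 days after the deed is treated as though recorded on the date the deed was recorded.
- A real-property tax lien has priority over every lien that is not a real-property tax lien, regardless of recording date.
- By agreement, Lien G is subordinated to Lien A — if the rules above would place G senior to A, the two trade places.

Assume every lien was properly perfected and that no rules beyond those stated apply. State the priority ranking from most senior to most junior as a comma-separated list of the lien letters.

C, A, D, F, E, G, B

Effective dates after the stated exceptions: A relates back to 20 August 2017 (work commenced); D was recorded 37 days after the deed — beyond 30 days — so no relation-back applies; E relates back to 10 July 2017 (work commenced).
C, as a real-property tax lien, has superpriority and ranks first.
The other liens, earliest effective date first: G (6 February 2017), D (21 February 2017), F (9 June 2017), E (10 July 2017), A (20 August 2017), B (18 November 2018).
G is senior to A before the subordination, so the two trade places.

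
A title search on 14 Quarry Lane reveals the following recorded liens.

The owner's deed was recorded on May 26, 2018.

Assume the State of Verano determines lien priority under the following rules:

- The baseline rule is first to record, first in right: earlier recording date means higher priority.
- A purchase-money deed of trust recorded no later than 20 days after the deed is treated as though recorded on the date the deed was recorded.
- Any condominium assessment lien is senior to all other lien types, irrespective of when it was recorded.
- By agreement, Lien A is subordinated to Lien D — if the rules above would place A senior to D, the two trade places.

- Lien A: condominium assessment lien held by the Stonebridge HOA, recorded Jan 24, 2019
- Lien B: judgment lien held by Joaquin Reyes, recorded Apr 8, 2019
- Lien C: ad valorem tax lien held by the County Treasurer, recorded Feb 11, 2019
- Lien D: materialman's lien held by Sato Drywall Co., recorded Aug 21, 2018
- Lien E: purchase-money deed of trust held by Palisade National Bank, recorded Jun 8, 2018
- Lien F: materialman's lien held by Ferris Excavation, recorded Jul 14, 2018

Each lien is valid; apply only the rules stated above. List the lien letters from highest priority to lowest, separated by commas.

D, E, F, A, C, B

Effective dates: E relates back to the deed date May 26, 2018.
A is a condominium assessment lien, so it outranks all other liens regardless of date.
Remaining liens by effective date: E (May 26, 2018), F (Jul 14, 2018), D (Aug 21, 2018), C (Feb 11, 2019), B (Apr 8, 2019).
A would otherwise be senior to D, so under the subordination agreement A and D exchange positions.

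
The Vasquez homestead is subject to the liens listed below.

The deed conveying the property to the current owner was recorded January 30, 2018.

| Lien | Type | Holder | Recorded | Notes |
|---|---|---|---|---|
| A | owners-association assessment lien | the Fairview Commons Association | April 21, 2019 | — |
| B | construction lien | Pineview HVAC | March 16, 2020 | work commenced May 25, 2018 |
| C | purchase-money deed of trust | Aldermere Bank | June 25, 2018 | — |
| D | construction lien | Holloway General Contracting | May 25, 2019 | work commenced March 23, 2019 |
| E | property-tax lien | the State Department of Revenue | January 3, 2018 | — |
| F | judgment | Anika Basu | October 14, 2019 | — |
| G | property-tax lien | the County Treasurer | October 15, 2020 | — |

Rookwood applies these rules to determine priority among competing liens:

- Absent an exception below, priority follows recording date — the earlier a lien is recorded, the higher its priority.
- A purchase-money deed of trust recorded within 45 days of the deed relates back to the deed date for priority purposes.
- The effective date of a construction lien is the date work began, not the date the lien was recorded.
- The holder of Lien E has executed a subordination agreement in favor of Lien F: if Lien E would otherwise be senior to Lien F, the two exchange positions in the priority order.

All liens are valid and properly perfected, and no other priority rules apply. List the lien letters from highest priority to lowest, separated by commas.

F, B, C, D, A, E, G

First, effective dates: B relates back to May 25, 2018 (work commenced); C was recorded 146 days after the deed, outside the 45-day window, so it keeps its recording date; D is treated as recorded March 23, 2019, the work-commencement date.
Sorted by effective date: E (January 3, 2018), B (May 25, 2018), C (June 25, 2018), D (March 23, 2019), A (April 21, 2019), F (October 14, 2019), G (October 15, 2020).
E would otherwise be senior to F, so under the subordination agreement E and F exchange positions.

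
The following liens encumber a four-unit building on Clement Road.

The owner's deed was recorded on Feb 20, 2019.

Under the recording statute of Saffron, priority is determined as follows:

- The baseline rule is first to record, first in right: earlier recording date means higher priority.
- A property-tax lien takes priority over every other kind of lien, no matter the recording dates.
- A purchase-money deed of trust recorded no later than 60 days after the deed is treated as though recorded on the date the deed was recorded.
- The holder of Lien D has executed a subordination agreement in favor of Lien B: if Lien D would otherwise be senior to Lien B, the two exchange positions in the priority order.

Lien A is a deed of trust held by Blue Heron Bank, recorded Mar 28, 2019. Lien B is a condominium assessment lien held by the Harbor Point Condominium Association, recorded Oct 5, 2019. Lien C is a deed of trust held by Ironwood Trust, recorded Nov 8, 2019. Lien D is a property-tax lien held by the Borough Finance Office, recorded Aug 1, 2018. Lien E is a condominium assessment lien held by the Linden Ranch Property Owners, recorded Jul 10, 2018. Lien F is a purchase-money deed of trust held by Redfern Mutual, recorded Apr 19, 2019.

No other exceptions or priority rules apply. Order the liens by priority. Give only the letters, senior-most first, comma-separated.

B, E, F, A, D, C

Effective dates: F's effective date is the deed date, Feb 20, 2019.
D, as a property-tax lien, has superpriority and ranks first.
Remaining liens by effective date: E (Jul 10, 2018), F (Feb 20, 2019), A (Mar 28, 2019), B (Oct 5, 2019), C (Nov 8, 2019).
D would otherwise be senior to B, so under the subordination agreement D and B exchange positions.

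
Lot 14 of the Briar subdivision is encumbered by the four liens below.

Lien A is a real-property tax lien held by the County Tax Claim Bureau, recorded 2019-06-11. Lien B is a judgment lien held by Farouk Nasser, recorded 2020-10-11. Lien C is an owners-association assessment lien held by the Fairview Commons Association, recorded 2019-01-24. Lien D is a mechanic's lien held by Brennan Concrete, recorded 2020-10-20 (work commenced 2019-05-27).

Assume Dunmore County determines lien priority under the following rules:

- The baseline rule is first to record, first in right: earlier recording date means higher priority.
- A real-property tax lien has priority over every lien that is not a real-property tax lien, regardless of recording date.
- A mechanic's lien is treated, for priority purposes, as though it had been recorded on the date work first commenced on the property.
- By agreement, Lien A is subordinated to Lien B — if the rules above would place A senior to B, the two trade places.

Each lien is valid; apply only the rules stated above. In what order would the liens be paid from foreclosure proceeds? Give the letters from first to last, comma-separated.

B, C, D, A

Adjusting effective dates: D's effective date is 2019-05-27, when work began.
A, as a real-property tax lien, has superpriority and ranks first.
Among the remaining liens, by effective date: C (2019-01-24), D (2019-05-27), B (2020-10-11).
A is senior to B before the subordination, so the two trade places.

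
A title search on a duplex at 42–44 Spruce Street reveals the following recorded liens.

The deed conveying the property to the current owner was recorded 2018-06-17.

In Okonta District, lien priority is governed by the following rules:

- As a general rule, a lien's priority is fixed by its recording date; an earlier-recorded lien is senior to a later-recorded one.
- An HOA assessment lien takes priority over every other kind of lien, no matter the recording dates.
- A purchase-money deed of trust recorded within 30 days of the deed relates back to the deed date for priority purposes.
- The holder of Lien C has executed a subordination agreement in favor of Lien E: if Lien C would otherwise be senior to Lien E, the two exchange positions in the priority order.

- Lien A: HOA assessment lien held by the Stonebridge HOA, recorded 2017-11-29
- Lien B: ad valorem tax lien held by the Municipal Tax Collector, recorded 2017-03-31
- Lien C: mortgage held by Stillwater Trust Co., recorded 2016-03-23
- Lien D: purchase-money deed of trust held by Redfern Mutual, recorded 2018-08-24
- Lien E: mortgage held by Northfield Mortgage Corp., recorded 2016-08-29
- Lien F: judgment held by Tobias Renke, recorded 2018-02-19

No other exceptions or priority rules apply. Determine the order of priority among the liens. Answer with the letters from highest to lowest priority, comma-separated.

A, E, C, B, F, D

First, effective dates: D was recorded 68 days after the deed, outside the 30-day window, so it keeps its recording date.
A, as an HOA assessment lien, has superpriority and ranks first.
The other liens, earliest effective date first: C (2016-03-23), E (2016-08-29), B (2017-03-31), F (2018-02-19), D (2018-08-24).
C would otherwise be senior to E, so under the subordination agreement C and E exchange positions.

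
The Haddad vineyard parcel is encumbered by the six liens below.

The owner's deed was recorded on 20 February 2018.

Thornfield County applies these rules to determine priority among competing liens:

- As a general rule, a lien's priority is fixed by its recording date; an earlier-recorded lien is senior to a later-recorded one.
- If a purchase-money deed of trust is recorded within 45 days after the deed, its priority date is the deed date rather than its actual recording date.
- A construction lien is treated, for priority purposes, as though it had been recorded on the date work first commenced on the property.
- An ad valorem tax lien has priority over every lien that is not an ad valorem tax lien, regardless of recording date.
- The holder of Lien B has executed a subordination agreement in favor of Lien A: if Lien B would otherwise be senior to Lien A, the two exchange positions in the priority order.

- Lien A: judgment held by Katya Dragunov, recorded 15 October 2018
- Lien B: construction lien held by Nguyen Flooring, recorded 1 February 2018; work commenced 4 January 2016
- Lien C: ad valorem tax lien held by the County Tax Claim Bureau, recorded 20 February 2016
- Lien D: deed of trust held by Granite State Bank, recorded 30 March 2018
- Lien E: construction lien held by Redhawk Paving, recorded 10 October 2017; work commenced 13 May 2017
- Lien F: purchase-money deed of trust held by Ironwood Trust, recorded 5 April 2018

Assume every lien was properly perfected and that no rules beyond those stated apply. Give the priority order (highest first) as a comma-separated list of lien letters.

C, A, E, F, D, B

Effective dates after the stated exceptions: B's effective date is 4 January 2016, when work began; E's effective date is 13 May 2017, when work began; F was recorded within the 45-day window, so its effective date is the deed date 20 February 2018.
C is an ad valorem tax lien, so it outranks all other liens regardless of date.
Ordering the rest by effective date: B (4 January 2016), E (13 May 2017), F (20 February 2018), D (30 March 2018), A (15 October 2018).
The subordination applies — B was senior to A — so B and A swap.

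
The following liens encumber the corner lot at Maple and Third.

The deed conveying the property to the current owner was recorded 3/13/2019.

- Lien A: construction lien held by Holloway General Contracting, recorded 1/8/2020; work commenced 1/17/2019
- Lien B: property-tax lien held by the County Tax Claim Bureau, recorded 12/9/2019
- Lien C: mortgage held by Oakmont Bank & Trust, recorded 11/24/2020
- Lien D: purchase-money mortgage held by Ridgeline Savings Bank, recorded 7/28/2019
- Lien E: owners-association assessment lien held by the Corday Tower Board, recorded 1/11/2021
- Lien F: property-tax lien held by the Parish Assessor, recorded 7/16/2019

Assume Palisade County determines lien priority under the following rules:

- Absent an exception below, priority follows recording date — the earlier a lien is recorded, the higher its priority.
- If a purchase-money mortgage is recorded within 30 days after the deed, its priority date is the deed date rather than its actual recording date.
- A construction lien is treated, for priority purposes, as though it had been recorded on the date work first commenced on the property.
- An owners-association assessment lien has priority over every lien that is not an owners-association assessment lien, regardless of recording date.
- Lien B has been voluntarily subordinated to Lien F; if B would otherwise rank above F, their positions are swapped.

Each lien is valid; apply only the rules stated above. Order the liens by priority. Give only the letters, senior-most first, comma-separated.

Adjusting effective dates: A relates back to 1/17/2019 (work commenced); D was recorded 137 days after the deed, outside the 30-day window, so it keeps its recording date.
E is an owners-association assessment lien, so it outranks all other liens regardless of date.
Ordering the rest by effective date: A (1/17/2019), F (7/16/2019), D (7/28/2019), B (12/9/2019), C (11/24/2020).
Since B is not senior to F, the subordination leaves the order unchanged.

E, A, F, D, B, C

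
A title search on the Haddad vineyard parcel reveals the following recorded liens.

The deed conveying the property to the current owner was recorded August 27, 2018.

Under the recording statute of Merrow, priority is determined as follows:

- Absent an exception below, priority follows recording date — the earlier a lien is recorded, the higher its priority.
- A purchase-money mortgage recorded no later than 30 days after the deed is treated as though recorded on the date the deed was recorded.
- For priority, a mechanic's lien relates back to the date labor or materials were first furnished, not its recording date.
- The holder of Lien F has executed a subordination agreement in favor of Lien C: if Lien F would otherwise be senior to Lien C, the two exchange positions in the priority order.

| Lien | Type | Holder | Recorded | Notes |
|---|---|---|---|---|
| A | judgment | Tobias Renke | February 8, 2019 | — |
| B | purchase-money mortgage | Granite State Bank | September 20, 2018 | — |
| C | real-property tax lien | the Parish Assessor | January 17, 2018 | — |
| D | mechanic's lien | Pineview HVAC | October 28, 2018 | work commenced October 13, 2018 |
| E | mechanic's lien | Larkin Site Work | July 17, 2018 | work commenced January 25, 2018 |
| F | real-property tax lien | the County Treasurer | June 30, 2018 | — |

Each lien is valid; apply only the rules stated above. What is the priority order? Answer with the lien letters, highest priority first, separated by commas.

Effective dates: B was recorded within the 30-day window, so its effective date is the deed date August 27, 2018; D's effective date is October 13, 2018, when work began; E's effective date is January 25, 2018, when work began.
Ordering by effective date: C (January 17, 2018), E (January 25, 2018), F (June 30, 2018), B (August 27, 2018), D (October 13, 2018), A (February 8, 2019).
F already ranks below C; the subordination has no effect.

C, E, F, B, D, A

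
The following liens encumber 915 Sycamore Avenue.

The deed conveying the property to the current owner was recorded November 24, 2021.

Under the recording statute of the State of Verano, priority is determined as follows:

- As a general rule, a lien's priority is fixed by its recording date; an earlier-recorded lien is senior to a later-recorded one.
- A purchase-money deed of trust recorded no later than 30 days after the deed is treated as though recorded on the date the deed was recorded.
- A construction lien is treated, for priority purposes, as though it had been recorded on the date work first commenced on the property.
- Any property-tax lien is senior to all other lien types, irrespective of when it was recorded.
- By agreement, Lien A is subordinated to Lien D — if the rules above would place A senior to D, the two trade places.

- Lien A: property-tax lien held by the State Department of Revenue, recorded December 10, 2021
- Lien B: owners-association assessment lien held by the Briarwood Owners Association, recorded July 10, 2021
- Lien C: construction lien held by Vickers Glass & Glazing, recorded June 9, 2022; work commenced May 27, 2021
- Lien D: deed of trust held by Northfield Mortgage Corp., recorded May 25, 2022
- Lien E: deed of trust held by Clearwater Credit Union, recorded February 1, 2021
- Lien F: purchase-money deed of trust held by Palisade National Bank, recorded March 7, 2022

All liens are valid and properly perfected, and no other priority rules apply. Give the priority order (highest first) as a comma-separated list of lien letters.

First, effective dates: C is treated as recorded May 27, 2021, the work-commencement date; F missed the 30-day window (103 days after the deed), so its recording date stands.
A, as a property-tax lien, has superpriority and ranks first.
Ordering the rest by effective date: E (February 1, 2021), C (May 27, 2021), B (July 10, 2021), F (March 7, 2022), D (May 25, 2022).
A would otherwise be senior to D, so under the subordination agreement A and D exchange positions.

D, E, C, B, F, A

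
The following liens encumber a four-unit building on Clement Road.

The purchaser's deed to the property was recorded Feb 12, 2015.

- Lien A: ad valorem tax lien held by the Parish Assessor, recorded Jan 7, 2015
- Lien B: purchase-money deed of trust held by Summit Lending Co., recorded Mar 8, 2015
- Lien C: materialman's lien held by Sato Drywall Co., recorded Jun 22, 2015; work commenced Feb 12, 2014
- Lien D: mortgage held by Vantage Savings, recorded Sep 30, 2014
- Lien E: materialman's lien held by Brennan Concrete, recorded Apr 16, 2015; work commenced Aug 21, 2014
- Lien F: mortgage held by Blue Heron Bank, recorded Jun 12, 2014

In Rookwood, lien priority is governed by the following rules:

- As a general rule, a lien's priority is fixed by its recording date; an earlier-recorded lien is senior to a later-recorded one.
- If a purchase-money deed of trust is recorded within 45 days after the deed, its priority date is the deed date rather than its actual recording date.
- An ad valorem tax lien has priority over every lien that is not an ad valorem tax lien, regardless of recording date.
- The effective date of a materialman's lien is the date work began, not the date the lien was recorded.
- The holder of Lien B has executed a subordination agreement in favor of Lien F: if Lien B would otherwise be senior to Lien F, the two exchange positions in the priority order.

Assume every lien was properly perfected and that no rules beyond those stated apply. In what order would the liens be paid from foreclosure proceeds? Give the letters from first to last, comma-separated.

A, C, F, E, D, B

First, effective dates: B was recorded within the 45-day window, so its effective date is the deed date Feb 12, 2015; C is treated as recorded Feb 12, 2014, the work-commencement date; E relates back to Aug 21, 2014 (work commenced).
A, as an ad valorem tax lien, has superpriority and ranks first.
Ordering the rest by effective date: C (Feb 12, 2014), F (Jun 12, 2014), E (Aug 21, 2014), D (Sep 30, 2014), B (Feb 12, 2015).
B already ranks below F; the subordination has no effect.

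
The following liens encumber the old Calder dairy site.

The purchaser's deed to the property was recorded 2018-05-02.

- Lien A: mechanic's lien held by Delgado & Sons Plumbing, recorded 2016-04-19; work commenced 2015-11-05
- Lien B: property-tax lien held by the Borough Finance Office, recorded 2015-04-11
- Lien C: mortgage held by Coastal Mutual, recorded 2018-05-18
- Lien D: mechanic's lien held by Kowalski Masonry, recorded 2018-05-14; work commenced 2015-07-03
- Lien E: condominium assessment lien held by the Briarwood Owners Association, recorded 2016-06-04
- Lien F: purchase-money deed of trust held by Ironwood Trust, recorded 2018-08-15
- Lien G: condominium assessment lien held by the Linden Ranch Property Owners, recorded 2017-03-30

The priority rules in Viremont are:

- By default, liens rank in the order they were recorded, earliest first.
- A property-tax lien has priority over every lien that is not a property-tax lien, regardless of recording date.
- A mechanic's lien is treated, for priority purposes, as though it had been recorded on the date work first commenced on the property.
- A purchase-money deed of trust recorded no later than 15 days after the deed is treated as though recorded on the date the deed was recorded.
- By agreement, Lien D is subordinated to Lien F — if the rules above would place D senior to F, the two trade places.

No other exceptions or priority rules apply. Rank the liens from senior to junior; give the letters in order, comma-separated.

Adjusting effective dates: A's effective date is 2015-11-05, when work began; D is treated as recorded 2015-07-03, the work-commencement date; F was recorded 105 days after the deed — beyond 15 days — so no relation-back applies.
B, as a property-tax lien, has superpriority and ranks first.
Among the remaining liens, by effective date: D (2015-07-03), A (2015-11-05), E (2016-06-04), G (2017-03-30), C (2018-05-18), F (2018-08-15).
D is senior to F before the subordination, so the two trade places.

B, F, A, E, G, C, D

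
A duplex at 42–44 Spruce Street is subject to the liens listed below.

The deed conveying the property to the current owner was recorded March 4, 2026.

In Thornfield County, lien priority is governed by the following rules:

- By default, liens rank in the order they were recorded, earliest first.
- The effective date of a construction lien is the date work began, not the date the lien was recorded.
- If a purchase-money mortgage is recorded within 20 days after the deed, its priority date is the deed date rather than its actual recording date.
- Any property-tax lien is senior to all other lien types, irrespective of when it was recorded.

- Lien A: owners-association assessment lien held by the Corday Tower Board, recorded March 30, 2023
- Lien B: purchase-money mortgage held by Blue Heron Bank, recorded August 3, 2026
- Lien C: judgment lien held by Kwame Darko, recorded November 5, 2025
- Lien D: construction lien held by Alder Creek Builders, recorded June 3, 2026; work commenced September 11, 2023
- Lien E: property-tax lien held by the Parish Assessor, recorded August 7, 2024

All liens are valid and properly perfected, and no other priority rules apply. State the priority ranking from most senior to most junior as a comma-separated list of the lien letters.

E, A, D, C, B

Adjusting effective dates: B was recorded 152 days after the deed, outside the 20-day window, so it keeps its recording date; D relates back to September 11, 2023 (work commenced).
E is a property-tax lien, so it outranks all other liens regardless of date.
Ordering the rest by effective date: A (March 30, 2023), D (September 11, 2023), C (November 5, 2025), B (August 3, 2026).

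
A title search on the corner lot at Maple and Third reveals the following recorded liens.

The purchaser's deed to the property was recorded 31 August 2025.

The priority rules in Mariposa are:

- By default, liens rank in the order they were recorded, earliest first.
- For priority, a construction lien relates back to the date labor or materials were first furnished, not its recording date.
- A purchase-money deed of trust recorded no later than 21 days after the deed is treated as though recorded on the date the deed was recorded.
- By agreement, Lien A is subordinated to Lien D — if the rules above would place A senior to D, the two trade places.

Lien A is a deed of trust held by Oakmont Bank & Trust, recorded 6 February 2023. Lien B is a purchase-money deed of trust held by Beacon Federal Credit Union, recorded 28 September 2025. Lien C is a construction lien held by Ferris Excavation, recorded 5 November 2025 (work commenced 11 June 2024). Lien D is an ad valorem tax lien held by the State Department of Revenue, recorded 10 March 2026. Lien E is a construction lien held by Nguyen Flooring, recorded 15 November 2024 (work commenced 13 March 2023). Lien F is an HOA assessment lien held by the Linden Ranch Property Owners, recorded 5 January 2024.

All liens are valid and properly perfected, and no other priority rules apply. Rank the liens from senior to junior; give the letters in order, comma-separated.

Adjusting effective dates: B missed the 21-day window (28 days after the deed), so its recording date stands; C's effective date is 11 June 2024, when work began; E relates back to 13 March 2023 (work commenced).
By effective date: A (6 February 2023), E (13 March 2023), F (5 January 2024), C (11 June 2024), B (28 September 2025), D (10 March 2026).
The subordination applies — A was senior to D — so A and D swap.

D, E, F, C, B, A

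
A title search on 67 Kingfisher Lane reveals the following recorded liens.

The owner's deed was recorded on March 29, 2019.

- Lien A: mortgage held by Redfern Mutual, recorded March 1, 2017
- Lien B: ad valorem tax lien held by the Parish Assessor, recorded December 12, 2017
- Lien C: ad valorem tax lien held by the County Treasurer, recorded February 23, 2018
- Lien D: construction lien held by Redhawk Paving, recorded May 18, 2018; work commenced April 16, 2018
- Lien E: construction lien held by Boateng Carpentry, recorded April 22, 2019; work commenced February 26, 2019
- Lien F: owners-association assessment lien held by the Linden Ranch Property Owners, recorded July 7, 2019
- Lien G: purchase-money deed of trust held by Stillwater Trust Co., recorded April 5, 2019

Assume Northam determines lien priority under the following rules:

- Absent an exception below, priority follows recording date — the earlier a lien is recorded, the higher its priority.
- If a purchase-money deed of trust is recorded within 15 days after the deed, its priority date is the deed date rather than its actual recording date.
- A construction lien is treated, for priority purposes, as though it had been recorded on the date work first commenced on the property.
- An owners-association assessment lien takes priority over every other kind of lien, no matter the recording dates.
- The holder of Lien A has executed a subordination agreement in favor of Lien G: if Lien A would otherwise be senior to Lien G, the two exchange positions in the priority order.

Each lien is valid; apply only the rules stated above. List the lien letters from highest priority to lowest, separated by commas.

F, G, B, C, D, E, A

Effective dates after the stated exceptions: D's effective date is April 16, 2018, when work began; E relates back to February 26, 2019 (work commenced); G's effective date is the deed date, March 29, 2019.
F is an owners-association assessment lien and takes priority over every other lien.
The other liens, earliest effective date first: A (March 1, 2017), B (December 12, 2017), C (February 23, 2018), D (April 16, 2018), E (February 26, 2019), G (March 29, 2019).
A would otherwise be senior to G, so under the subordination agreement A and G exchange positions.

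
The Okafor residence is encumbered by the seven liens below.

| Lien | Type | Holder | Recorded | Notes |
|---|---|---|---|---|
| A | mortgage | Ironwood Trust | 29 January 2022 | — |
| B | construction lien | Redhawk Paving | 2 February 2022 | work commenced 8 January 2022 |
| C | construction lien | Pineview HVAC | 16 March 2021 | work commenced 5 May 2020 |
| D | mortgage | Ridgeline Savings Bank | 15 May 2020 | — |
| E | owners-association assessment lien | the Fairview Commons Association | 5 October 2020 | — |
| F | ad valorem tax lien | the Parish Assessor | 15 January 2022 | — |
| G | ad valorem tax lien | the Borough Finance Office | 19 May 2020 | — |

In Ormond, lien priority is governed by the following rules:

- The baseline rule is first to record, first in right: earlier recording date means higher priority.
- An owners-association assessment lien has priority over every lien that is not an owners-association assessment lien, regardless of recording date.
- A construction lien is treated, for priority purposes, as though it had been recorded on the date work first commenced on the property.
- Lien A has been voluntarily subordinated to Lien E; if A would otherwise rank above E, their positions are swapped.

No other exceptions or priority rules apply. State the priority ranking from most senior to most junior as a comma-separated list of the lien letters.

E, C, D, G, B, F, A

Adjusting effective dates: B relates back to 8 January 2022 (work commenced); C relates back to 5 May 2020 (work commenced).
As an owners-association assessment lien, E is senior to every other lien.
The other liens, earliest effective date first: C (5 May 2020), D (15 May 2020), G (19 May 2020), B (8 January 2022), F (15 January 2022), A (29 January 2022).
A is already junior to E, so the subordination agreement changes nothing.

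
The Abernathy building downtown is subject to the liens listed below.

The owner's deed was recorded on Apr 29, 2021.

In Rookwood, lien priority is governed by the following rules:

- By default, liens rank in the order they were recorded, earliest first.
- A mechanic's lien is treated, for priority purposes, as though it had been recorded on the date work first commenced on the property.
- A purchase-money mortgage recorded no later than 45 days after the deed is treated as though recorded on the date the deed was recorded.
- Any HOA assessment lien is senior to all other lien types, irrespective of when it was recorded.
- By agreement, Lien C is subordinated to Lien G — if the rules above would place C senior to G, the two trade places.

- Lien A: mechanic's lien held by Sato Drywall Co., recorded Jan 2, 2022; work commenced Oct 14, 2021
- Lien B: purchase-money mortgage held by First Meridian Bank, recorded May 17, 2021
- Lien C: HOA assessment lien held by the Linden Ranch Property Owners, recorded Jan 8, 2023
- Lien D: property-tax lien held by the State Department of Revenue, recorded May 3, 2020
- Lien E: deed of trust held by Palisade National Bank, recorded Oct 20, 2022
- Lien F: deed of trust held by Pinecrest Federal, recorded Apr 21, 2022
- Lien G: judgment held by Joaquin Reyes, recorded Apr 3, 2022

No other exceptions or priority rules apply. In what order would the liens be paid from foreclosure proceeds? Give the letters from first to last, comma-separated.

Adjusting effective dates: A relates back to Oct 14, 2021 (work commenced); B relates back to the deed date Apr 29, 2021.
C is an HOA assessment lien, so it outranks all other liens regardless of date.
Remaining liens by effective date: D (May 3, 2020), B (Apr 29, 2021), A (Oct 14, 2021), G (Apr 3, 2022), F (Apr 21, 2022), E (Oct 20, 2022).
Because C would otherwise rank above G, the subordination swaps them.

G, D, B, A, C, F, E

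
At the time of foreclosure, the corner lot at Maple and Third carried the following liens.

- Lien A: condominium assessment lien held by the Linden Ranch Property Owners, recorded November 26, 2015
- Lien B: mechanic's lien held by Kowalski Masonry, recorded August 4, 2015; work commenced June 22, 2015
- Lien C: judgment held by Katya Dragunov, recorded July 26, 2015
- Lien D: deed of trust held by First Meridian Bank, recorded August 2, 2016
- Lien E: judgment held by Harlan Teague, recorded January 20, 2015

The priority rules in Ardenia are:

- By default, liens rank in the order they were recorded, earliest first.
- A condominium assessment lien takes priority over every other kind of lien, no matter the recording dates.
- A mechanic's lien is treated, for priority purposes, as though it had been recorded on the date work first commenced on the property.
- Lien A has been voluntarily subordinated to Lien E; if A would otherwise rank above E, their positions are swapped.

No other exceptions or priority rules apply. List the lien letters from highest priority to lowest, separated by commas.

Effective dates: B relates back to June 22, 2015 (work commenced).
As a condominium assessment lien, A is senior to every other lien.
Among the remaining liens, by effective date: E (January 20, 2015), B (June 22, 2015), C (July 26, 2015), D (August 2, 2016).
A is senior to E before the subordination, so the two trade places.

E, A, B, C, D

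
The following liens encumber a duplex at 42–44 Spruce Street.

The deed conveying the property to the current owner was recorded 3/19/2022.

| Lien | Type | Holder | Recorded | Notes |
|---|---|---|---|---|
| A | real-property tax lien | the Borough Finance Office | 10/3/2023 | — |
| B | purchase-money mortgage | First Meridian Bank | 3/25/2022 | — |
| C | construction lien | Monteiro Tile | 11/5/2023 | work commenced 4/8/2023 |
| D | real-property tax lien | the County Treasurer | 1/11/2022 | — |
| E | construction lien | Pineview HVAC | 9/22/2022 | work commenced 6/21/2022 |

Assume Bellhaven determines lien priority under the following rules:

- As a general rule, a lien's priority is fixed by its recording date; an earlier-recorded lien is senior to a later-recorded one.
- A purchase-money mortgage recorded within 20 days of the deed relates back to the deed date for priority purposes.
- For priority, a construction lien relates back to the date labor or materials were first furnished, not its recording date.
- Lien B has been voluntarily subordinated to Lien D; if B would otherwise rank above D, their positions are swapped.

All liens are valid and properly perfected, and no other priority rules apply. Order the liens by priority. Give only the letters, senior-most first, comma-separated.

First, effective dates: B's effective date is the deed date, 3/19/2022; C relates back to 4/8/2023 (work commenced); E is treated as recorded 6/21/2022, the work-commencement date.
Ordering by effective date: D (1/11/2022), B (3/19/2022), E (6/21/2022), C (4/8/2023), A (10/3/2023).
B is already junior to D, so the subordination agreement changes nothing.

D, B, E, C, A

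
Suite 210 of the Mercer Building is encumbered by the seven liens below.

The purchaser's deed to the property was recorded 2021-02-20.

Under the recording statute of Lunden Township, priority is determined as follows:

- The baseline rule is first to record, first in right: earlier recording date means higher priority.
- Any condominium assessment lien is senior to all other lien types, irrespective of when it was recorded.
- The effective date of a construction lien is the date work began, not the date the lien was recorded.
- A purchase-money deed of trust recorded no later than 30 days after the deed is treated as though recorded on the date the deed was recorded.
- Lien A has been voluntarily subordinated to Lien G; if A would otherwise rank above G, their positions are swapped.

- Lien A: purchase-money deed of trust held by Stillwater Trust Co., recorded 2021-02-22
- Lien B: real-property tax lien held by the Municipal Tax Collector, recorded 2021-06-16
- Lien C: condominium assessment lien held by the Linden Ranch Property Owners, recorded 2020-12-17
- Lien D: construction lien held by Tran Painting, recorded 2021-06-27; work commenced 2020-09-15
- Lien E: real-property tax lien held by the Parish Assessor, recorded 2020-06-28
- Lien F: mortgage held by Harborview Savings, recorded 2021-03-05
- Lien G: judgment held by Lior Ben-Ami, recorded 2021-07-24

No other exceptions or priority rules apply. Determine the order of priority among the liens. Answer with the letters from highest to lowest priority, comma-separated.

C, E, D, G, F, B, A

Effective dates: A was recorded within the 30-day window, so its effective date is the deed date 2021-02-20; D relates back to 2020-09-15 (work commenced).
As a condominium assessment lien, C is senior to every other lien.
Ordering the rest by effective date: E (2020-06-28), D (2020-09-15), A (2021-02-20), F (2021-03-05), B (2021-06-16), G (2021-07-24).
A would otherwise be senior to G, so under the subordination agreement A and G exchange positions.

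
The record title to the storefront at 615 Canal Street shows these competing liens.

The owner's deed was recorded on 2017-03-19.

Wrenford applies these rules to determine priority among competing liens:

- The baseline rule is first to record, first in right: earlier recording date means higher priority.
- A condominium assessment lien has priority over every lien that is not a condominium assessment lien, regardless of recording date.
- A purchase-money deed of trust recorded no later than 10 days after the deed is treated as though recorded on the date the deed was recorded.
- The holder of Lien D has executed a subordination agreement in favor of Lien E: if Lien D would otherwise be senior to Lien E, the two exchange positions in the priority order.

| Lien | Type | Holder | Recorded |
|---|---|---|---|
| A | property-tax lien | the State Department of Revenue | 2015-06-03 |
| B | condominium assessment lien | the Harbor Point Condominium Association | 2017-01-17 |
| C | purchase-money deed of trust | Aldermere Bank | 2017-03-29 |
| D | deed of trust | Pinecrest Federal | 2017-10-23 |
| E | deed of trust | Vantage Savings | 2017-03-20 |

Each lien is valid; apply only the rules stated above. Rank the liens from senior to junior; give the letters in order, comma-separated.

Effective dates after the stated exceptions: C's effective date is the deed date, 2017-03-19.
As a condominium assessment lien, B is senior to every other lien.
The other liens, earliest effective date first: A (2015-06-03), C (2017-03-19), E (2017-03-20), D (2017-10-23).
D already ranks below E; the subordination has no effect.

B, A, C, E, D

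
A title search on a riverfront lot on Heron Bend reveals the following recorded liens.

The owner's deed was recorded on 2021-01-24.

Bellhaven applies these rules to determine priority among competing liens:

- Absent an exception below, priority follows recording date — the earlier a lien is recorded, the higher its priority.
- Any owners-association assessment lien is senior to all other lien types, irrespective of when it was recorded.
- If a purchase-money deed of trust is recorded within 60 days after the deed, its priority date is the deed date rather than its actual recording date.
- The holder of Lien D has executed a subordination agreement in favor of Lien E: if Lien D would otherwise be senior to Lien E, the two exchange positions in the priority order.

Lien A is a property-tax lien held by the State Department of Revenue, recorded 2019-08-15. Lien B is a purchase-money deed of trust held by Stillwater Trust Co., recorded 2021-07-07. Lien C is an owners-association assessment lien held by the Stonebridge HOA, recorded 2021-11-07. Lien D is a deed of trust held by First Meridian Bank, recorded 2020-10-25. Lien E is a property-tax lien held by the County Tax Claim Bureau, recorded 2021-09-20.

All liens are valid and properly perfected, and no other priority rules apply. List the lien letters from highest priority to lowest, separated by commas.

Effective dates: B was recorded 164 days after the deed, outside the 60-day window, so it keeps its recording date.
C is an owners-association assessment lien and takes priority over every other lien.
Among the remaining liens, by effective date: A (2019-08-15), D (2020-10-25), B (2021-07-07), E (2021-09-20).
The subordination applies — D was senior to E — so D and E swap.

C, A, E, B, D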